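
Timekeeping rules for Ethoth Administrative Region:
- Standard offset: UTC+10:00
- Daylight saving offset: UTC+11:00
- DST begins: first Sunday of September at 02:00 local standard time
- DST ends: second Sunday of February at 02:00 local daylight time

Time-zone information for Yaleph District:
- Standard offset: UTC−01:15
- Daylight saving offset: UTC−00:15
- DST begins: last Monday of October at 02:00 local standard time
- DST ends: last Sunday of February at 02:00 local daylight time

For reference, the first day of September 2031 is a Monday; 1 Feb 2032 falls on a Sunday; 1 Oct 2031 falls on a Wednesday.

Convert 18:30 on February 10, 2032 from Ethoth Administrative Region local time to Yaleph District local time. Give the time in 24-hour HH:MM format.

1 September 2031 is a Monday, so the first Sunday is September 7.
1 February 2032 is a Sunday, so the first Sunday is February 1 and the second is February 8.
February 10, 2032 does not fall between 7 September 2031 and 8 February 2032, so daylight saving is not in effect and Ethoth Administrative Region is at UTC+10:00.
18:30 Ethoth Administrative Region − 10h = 08:30 UTC.
1 October 2031 is a Wednesday, so Mondays fall on 6, 13, 20, 27; the last is October 27.
1 February 2032 is a Sunday, so Sundays fall on 1, 8, 15, 22, 29; the last is February 29.
At the standard offset (UTC−01:15), 08:30 UTC − 1h15m = 07:15 Yaleph District standard time.
Daylight saving runs 27 October 2031 – 29 February 2032; the standard-time date in Yaleph District, February 10, 2032, is inside that window, so Yaleph District is at UTC−00:15.
08:30 UTC − 0h15m = 08:15 Yaleph District.

08:15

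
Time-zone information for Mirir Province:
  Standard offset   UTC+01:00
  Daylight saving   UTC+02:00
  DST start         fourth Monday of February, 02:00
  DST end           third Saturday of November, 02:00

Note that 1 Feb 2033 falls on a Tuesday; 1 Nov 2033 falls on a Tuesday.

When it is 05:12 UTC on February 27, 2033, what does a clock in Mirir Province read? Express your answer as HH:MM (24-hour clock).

06:12

1 February 2033 is a Tuesday, so the first Monday is February 7 and the fourth is February 28.
1 November 2033 is a Tuesday, so the first Saturday is November 5 and the third is November 19.
At the standard offset (UTC+01:00), 05:12 UTC + 1h = 06:12 Mirir Province standard time.
Daylight saving runs 28 February – 19 November; the standard-time date in Mirir Province, February 27, 2033, is outside that window, so Mirir Province is on standard time at UTC+01:00.
05:12 UTC + 1h = 06:12 local.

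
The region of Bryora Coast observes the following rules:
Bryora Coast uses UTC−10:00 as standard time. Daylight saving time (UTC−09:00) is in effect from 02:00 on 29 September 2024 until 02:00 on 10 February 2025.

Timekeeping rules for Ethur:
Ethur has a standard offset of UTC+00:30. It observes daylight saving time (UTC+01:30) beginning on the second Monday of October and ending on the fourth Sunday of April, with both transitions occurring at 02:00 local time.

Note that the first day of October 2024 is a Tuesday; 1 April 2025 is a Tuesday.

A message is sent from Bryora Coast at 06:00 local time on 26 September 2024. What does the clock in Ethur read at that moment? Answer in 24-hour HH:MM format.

26 September 2024 does not fall between 29 September 2024 and 10 February 2025, so daylight saving is not in effect and Bryora Coast is at UTC−10:00.
06:00 Bryora Coast + 10h = 16:00 UTC.
1 October 2024 is a Tuesday, so the first Monday is October 7 and the second is October 14.
1 April 2025 is a Tuesday, so the first Sunday is April 6 and the fourth is April 27.
At the standard offset (UTC+00:30), 16:00 UTC + 0h30m = 16:30 Ethur standard time.
The standard-time date in Ethur, 26 September 2024, does not fall between 14 October 2024 and 27 April 2025, so daylight saving is not in effect and Ethur is at UTC+00:30.
16:00 UTC + 0h30m = 16:30 Ethur.

16:30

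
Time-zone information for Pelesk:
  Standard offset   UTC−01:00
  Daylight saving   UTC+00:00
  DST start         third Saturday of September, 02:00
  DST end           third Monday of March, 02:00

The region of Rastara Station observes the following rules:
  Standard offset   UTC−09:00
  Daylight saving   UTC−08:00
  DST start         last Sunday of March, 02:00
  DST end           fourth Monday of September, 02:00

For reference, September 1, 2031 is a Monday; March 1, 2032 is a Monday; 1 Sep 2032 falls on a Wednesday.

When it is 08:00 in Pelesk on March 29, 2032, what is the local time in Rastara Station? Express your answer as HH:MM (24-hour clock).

1 September 2031 is a Monday, so the first Saturday is September 6 and the third is September 20.
1 March 2032 is a Monday, so the first Monday is March 1 and the third is March 15.
March 29, 2032 does not fall between 20 September 2031 and 15 March 2032, so daylight saving is not in effect and Pelesk is at UTC−01:00.
08:00 Pelesk + 1h = 09:00 UTC.
1 March 2032 is a Monday, so Sundays fall on 7, 14, 21, 28; the last is March 28.
1 September 2032 is a Wednesday, so the first Monday is September 6 and the fourth is September 27.
At the standard offset (UTC−09:00), 09:00 UTC − 9h = 00:00 Rastara Station standard time.
Daylight saving runs 28 March – 27 September; the standard-time date in Rastara Station, March 29, 2032, is inside that window, so Rastara Station is at UTC−08:00.
09:00 UTC − 8h = 01:00 Rastara Station.

01:00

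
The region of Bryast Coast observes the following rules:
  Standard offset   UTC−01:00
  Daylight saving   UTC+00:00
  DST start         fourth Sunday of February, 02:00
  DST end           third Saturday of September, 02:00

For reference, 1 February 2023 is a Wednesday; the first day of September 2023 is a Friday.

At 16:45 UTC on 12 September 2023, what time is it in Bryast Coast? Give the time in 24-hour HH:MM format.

1 February 2023 is a Wednesday, so the first Sunday is February 5 and the fourth is February 26.
1 September 2023 is a Friday, so the first Saturday is September 2 and the third is September 16.
At the standard offset (UTC−01:00), 16:45 UTC − 1h = 15:45 Bryast Coast standard time.
The standard-time date in Bryast Coast, 12 September 2023, lies within the daylight-saving period (26 February – 16 September), so Bryast Coast is on daylight time, UTC+00:00.
16:45 UTC + 0h = 16:45 local.

16:45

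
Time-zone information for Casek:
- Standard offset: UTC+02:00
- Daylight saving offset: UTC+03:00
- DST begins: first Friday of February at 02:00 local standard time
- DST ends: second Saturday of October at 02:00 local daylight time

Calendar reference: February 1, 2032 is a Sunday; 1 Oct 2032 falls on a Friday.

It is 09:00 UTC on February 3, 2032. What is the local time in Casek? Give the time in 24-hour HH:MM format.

11:00

1 February 2032 is a Sunday, so the first Friday is February 6.
1 October 2032 is a Friday, so the first Saturday is October 2 and the second is October 9.
At the standard offset (UTC+02:00), 09:00 UTC + 2h = 11:00 Casek standard time.
The standard-time date in Casek, February 3, 2032, is outside the daylight-saving period (6 February – 9 October), so Casek is on standard time, UTC+02:00.
09:00 UTC + 2h = 11:00 local.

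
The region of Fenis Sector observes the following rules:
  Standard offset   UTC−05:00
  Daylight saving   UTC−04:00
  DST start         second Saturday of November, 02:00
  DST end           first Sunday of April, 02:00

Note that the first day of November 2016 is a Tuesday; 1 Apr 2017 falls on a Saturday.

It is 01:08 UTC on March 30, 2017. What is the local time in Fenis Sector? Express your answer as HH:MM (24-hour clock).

1 November 2016 is a Tuesday, so the first Saturday is November 5 and the second is November 12.
1 April 2017 is a Saturday, so the first Sunday is April 2.
At the standard offset (UTC−05:00), 01:08 UTC − 5h = 20:08 Fenis Sector standard time (rolling into the previous day, 29 March 2017).
The standard-time date in Fenis Sector, March 29, 2017, falls between 12 November 2016 and 2 April 2017, so daylight saving is in effect and Fenis Sector is at UTC−04:00.
01:08 UTC − 4h = 21:08 local (rolling into the previous day, 29 March 2017).

21:08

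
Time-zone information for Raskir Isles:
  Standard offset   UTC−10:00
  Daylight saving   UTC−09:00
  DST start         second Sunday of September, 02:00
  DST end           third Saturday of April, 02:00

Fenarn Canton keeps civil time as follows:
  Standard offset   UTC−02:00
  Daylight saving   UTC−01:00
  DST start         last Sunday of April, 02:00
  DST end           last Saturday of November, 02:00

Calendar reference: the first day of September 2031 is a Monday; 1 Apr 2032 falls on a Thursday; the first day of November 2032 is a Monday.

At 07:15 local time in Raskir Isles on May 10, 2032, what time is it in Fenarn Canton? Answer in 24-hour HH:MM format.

16:15

1 September 2031 is a Monday, so the first Sunday is September 7 and the second is September 14.
1 April 2032 is a Thursday, so the first Saturday is April 3 and the third is April 17.
May 10, 2032 does not fall between 14 September 2031 and 17 April 2032, so daylight saving is not in effect and Raskir Isles is at UTC−10:00.
07:15 Raskir Isles + 10h = 17:15 UTC.
1 April 2032 is a Thursday, so Sundays fall on 4, 11, 18, 25; the last is April 25.
1 November 2032 is a Monday, so Saturdays fall on 6, 13, 20, 27; the last is November 27.
At the standard offset (UTC−02:00), 17:15 UTC − 2h = 15:15 Fenarn Canton standard time.
Daylight saving runs 25 April – 27 November; the standard-time date in Fenarn Canton, May 10, 2032, is inside that window, so Fenarn Canton is at UTC−01:00.
17:15 UTC − 1h = 16:15 Fenarn Canton.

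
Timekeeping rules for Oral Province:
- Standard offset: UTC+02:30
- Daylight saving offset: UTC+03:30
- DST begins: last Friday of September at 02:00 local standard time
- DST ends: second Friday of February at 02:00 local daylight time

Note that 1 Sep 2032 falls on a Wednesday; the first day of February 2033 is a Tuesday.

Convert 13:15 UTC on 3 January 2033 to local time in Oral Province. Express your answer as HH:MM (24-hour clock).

1 September 2032 is a Wednesday, so Fridays fall on 3, 10, 17, 24; the last is September 24.
1 February 2033 is a Tuesday, so the first Friday is February 4 and the second is February 11.
At the standard offset (UTC+02:30), 13:15 UTC + 2h30m = 15:45 Oral Province standard time.
The standard-time date in Oral Province, 3 January 2033, falls between 24 September 2032 and 11 February 2033, so daylight saving is in effect and Oral Province is at UTC+03:30.
13:15 UTC + 3h30m = 16:45 local.

16:45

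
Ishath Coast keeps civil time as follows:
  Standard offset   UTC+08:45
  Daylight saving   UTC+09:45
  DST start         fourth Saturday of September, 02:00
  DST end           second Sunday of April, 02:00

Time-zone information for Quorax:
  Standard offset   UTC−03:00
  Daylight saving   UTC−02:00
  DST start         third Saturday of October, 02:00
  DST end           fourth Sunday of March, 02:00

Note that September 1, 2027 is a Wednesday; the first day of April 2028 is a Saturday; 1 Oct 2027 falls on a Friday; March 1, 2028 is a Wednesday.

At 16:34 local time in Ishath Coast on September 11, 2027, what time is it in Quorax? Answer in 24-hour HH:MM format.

1 September 2027 is a Wednesday, so the first Saturday is September 4 and the fourth is September 25.
1 April 2028 is a Saturday, so the first Sunday is April 2 and the second is April 9.
Daylight saving runs 25 September 2027 – 9 April 2028; September 11, 2027 is outside that window, so Ishath Coast is on standard time at UTC+08:45.
16:34 Ishath Coast − 8h45m = 07:49 UTC.
1 October 2027 is a Friday, so the first Saturday is October 2 and the third is October 16.
1 March 2028 is a Wednesday, so the first Sunday is March 5 and the fourth is March 26.
At the standard offset (UTC−03:00), 07:49 UTC − 3h = 04:49 Quorax standard time.
Daylight saving runs 16 October 2027 – 26 March 2028; the standard-time date in Quorax, September 11, 2027, is outside that window, so Quorax is on standard time at UTC−03:00.
07:49 UTC − 3h = 04:49 Quorax.

04:49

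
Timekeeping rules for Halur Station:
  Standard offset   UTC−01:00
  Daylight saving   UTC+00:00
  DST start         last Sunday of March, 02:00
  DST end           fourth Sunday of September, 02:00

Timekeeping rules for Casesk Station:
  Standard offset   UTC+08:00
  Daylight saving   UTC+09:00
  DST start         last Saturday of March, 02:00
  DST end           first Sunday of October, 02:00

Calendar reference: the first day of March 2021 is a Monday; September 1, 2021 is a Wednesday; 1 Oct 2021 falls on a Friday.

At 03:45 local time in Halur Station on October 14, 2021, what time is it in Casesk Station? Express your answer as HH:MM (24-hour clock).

1 March 2021 is a Monday, so Sundays fall on 7, 14, 21, 28; the last is March 28.
1 September 2021 is a Wednesday, so the first Sunday is September 5 and the fourth is September 26.
Daylight saving runs 28 March – 26 September; October 14, 2021 is outside that window, so Halur Station is on standard time at UTC−01:00.
03:45 Halur Station + 1h = 04:45 UTC.
1 March 2021 is a Monday, so Saturdays fall on 6, 13, 20, 27; the last is March 27.
1 October 2021 is a Friday, so the first Sunday is October 3.
At the standard offset (UTC+08:00), 04:45 UTC + 8h = 12:45 Casesk Station standard time.
The standard-time date in Casesk Station, October 14, 2021, is outside the daylight-saving period (27 March – 3 October), so Casesk Station is on standard time, UTC+08:00.
04:45 UTC + 8h = 12:45 Casesk Station.

12:45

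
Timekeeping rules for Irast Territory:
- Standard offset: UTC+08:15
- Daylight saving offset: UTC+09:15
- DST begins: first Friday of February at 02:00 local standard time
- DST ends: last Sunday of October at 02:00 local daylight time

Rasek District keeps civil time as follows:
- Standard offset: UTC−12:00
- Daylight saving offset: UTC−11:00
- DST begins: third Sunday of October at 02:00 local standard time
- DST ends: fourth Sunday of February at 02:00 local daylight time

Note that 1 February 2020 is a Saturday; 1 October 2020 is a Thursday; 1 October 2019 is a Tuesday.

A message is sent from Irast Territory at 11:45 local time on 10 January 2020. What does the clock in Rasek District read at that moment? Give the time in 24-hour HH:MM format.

1 February 2020 is a Saturday, so the first Friday is February 7.
1 October 2020 is a Thursday, so Sundays fall on 4, 11, 18, 25; the last is October 25.
10 January 2020 is outside the daylight-saving period (7 February – 25 October), so Irast Territory is on standard time, UTC+08:15.
11:45 Irast Territory − 8h15m = 03:30 UTC.
1 October 2019 is a Tuesday, so the first Sunday is October 6 and the third is October 20.
1 February 2020 is a Saturday, so the first Sunday is February 2 and the fourth is February 23.
At the standard offset (UTC−12:00), 03:30 UTC − 12h = 15:30 Rasek District standard time (rolling into the previous day, 9 January 2020).
The standard-time date in Rasek District, 9 January 2020, falls between 20 October 2019 and 23 February 2020, so daylight saving is in effect and Rasek District is at UTC−11:00.
03:30 UTC − 11h = 16:30 Rasek District (rolling into the previous day, 9 January 2020).

16:30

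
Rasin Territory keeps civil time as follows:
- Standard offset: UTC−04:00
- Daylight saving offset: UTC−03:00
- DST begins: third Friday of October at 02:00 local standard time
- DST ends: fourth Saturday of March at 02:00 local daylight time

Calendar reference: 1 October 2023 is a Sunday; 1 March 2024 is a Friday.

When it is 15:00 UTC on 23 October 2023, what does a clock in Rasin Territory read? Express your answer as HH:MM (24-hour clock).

12:00

1 October 2023 is a Sunday, so the first Friday is October 6 and the third is October 20.
1 March 2024 is a Friday, so the first Saturday is March 2 and the fourth is March 23.
At the standard offset (UTC−04:00), 15:00 UTC − 4h = 11:00 Rasin Territory standard time.
The standard-time date in Rasin Territory, 23 October 2023, falls between 20 October 2023 and 23 March 2024, so daylight saving is in effect and Rasin Territory is at UTC−03:00.
15:00 UTC − 3h = 12:00 local.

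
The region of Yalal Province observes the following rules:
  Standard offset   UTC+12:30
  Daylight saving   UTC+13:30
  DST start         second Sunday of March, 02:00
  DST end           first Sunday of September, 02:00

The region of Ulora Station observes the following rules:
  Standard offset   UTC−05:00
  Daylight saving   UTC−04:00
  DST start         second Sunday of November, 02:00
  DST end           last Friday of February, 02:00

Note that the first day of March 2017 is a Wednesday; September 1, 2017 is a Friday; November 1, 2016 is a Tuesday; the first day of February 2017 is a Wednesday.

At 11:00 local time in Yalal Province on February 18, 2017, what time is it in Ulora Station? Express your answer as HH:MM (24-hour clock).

18:30

1 March 2017 is a Wednesday, so the first Sunday is March 5 and the second is March 12.
1 September 2017 is a Friday, so the first Sunday is September 3.
February 18, 2017 does not fall between 12 March and 3 September, so daylight saving is not in effect and Yalal Province is at UTC+12:30.
11:00 Yalal Province − 12h30m = 22:30 UTC (rolling into the previous day, 17 February 2017).
1 November 2016 is a Tuesday, so the first Sunday is November 6 and the second is November 13.
1 February 2017 is a Wednesday, so Fridays fall on 3, 10, 17, 24; the last is February 24.
At the standard offset (UTC−05:00), 22:30 UTC − 5h = 17:30 Ulora Station standard time.
Daylight saving runs 13 November 2016 – 24 February 2017; the standard-time date in Ulora Station, February 17, 2017, is inside that window, so Ulora Station is at UTC−04:00.
22:30 UTC − 4h = 18:30 Ulora Station.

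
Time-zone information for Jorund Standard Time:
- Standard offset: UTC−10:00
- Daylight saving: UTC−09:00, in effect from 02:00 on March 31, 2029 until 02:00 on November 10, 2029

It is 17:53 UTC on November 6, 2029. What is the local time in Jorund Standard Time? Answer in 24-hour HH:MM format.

08:53

At the standard offset (UTC−10:00), 17:53 UTC − 10h = 07:53 Jorund Standard Time standard time.
The standard-time date in Jorund Standard Time, November 6, 2029, falls between 31 March and 10 November, so daylight saving is in effect and Jorund Standard Time is at UTC−09:00.
17:53 UTC − 9h = 08:53 local.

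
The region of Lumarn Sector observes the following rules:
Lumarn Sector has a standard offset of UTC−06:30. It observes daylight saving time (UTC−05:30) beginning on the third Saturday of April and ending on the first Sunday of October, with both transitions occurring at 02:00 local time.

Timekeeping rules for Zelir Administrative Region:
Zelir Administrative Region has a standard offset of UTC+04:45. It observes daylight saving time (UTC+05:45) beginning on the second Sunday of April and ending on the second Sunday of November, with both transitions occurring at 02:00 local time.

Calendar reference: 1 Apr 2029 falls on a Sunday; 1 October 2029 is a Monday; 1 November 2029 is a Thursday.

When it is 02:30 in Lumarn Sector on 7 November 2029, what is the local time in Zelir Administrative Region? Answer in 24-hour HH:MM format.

1 April 2029 is a Sunday, so the first Saturday is April 7 and the third is April 21.
1 October 2029 is a Monday, so the first Sunday is October 7.
7 November 2029 is outside the daylight-saving period (21 April – 7 October), so Lumarn Sector is on standard time, UTC−06:30.
02:30 Lumarn Sector + 6h30m = 09:00 UTC.
1 April 2029 is a Sunday, so the first Sunday is April 1 and the second is April 8.
1 November 2029 is a Thursday, so the first Sunday is November 4 and the second is November 11.
At the standard offset (UTC+04:45), 09:00 UTC + 4h45m = 13:45 Zelir Administrative Region standard time.
The standard-time date in Zelir Administrative Region, 7 November 2029, falls between 8 April and 11 November, so daylight saving is in effect and Zelir Administrative Region is at UTC+05:45.
09:00 UTC + 5h45m = 14:45 Zelir Administrative Region.

14:45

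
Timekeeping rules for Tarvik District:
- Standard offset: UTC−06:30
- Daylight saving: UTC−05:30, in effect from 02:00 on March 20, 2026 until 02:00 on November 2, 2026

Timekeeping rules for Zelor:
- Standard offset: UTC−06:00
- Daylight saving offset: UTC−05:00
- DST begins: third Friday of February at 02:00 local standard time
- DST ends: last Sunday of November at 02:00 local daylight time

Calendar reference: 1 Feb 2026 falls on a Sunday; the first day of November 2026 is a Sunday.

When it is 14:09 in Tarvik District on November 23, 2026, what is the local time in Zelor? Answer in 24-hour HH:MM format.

November 23, 2026 is outside the daylight-saving period (20 March – 2 November), so Tarvik District is on standard time, UTC−06:30.
14:09 Tarvik District + 6h30m = 20:39 UTC.
1 February 2026 is a Sunday, so the first Friday is February 6 and the third is February 20.
1 November 2026 is a Sunday, so Sundays fall on 1, 8, 15, 22, 29; the last is November 29.
At the standard offset (UTC−06:00), 20:39 UTC − 6h = 14:39 Zelor standard time.
The standard-time date in Zelor, November 23, 2026, lies within the daylight-saving period (20 February – 29 November), so Zelor is on daylight time, UTC−05:00.
20:39 UTC − 5h = 15:39 Zelor.

15:39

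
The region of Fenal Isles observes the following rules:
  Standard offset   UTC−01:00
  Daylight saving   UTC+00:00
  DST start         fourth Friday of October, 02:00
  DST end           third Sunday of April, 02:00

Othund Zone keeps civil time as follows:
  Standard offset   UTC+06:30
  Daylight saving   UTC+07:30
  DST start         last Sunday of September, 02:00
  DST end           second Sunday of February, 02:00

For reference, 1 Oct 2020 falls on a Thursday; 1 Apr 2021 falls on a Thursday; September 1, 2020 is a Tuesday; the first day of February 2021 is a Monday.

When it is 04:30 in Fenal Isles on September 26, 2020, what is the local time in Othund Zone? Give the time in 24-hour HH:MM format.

1 October 2020 is a Thursday, so the first Friday is October 2 and the fourth is October 23.
1 April 2021 is a Thursday, so the first Sunday is April 4 and the third is April 18.
September 26, 2020 does not fall between 23 October 2020 and 18 April 2021, so daylight saving is not in effect and Fenal Isles is at UTC−01:00.
04:30 Fenal Isles + 1h = 05:30 UTC.
1 September 2020 is a Tuesday, so Sundays fall on 6, 13, 20, 27; the last is September 27.
1 February 2021 is a Monday, so the first Sunday is February 7 and the second is February 14.
At the standard offset (UTC+06:30), 05:30 UTC + 6h30m = 12:00 Othund Zone standard time.
The standard-time date in Othund Zone, September 26, 2020, does not fall between 27 September 2020 and 14 February 2021, so daylight saving is not in effect and Othund Zone is at UTC+06:30.
05:30 UTC + 6h30m = 12:00 Othund Zone.

12:00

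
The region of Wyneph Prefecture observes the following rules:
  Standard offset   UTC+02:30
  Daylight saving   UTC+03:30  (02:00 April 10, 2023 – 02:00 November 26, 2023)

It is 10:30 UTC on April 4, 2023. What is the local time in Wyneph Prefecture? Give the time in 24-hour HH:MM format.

13:00

At the standard offset (UTC+02:30), 10:30 UTC + 2h30m = 13:00 Wyneph Prefecture standard time.
The standard-time date in Wyneph Prefecture, April 4, 2023, does not fall between 10 April and 26 November, so daylight saving is not in effect and Wyneph Prefecture is at UTC+02:30.
10:30 UTC + 2h30m = 13:00 local.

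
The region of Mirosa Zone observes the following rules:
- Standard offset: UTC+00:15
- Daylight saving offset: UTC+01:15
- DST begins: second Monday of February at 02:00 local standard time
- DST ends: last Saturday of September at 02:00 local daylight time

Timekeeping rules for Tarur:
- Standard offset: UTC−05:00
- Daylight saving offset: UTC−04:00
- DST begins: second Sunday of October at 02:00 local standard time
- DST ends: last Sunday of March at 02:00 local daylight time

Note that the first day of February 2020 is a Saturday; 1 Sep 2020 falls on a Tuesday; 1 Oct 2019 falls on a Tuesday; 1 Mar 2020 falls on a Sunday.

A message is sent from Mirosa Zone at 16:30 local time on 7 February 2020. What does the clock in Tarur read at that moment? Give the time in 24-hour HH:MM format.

1 February 2020 is a Saturday, so the first Monday is February 3 and the second is February 10.
1 September 2020 is a Tuesday, so Saturdays fall on 5, 12, 19, 26; the last is September 26.
7 February 2020 is outside the daylight-saving period (10 February – 26 September), so Mirosa Zone is on standard time, UTC+00:15.
16:30 Mirosa Zone − 0h15m = 16:15 UTC.
1 October 2019 is a Tuesday, so the first Sunday is October 6 and the second is October 13.
1 March 2020 is a Sunday, so Sundays fall on 1, 8, 15, 22, 29; the last is March 29.
At the standard offset (UTC−05:00), 16:15 UTC − 5h = 11:15 Tarur standard time.
Daylight saving runs 13 October 2019 – 29 March 2020; the standard-time date in Tarur, 7 February 2020, is inside that window, so Tarur is at UTC−04:00.
16:15 UTC − 4h = 12:15 Tarur.

12:15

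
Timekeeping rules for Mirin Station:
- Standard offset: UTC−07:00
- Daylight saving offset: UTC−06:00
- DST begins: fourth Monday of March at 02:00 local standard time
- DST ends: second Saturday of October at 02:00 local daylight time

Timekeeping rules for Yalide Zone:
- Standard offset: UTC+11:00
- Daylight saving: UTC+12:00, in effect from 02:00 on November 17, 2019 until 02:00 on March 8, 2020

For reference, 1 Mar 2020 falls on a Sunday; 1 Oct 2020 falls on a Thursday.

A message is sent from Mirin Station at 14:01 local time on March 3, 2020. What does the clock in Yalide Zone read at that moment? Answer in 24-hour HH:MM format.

09:01

1 March 2020 is a Sunday, so the first Monday is March 2 and the fourth is March 23.
1 October 2020 is a Thursday, so the first Saturday is October 3 and the second is October 10.
Daylight saving runs 23 March – 10 October; March 3, 2020 is outside that window, so Mirin Station is on standard time at UTC−07:00.
14:01 Mirin Station + 7h = 21:01 UTC.
At the standard offset (UTC+11:00), 21:01 UTC + 11h = 08:01 Yalide Zone standard time (rolling into the next day, 4 March 2020).
The standard-time date in Yalide Zone, March 4, 2020, lies within the daylight-saving period (17 November 2019 – 8 March 2020), so Yalide Zone is on daylight time, UTC+12:00.
21:01 UTC + 12h = 09:01 Yalide Zone (rolling into the next day, 4 March 2020).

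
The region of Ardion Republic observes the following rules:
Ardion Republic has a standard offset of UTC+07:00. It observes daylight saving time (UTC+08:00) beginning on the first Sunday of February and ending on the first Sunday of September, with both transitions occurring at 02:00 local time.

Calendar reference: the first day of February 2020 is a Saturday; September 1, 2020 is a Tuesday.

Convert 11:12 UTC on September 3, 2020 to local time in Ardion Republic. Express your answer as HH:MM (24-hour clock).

19:12

1 February 2020 is a Saturday, so the first Sunday is February 2.
1 September 2020 is a Tuesday, so the first Sunday is September 6.
At the standard offset (UTC+07:00), 11:12 UTC + 7h = 18:12 Ardion Republic standard time.
The standard-time date in Ardion Republic, September 3, 2020, falls between 2 February and 6 September, so daylight saving is in effect and Ardion Republic is at UTC+08:00.
11:12 UTC + 8h = 19:12 local.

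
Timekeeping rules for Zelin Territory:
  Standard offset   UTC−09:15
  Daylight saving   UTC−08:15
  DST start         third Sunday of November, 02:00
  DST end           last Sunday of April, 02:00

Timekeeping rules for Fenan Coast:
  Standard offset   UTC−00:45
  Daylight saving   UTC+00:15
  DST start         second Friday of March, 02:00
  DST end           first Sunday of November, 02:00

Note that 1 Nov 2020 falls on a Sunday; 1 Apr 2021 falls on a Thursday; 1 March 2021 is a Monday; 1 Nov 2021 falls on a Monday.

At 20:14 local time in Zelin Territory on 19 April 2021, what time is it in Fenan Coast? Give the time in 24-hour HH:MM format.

04:44

1 November 2020 is a Sunday, so the first Sunday is November 1 and the third is November 15.
1 April 2021 is a Thursday, so Sundays fall on 4, 11, 18, 25; the last is April 25.
Daylight saving runs 15 November 2020 – 25 April 2021; 19 April 2021 is inside that window, so Zelin Territory is at UTC−08:15.
20:14 Zelin Territory + 8h15m = 04:29 UTC (rolling into the next day, 20 April 2021).
1 March 2021 is a Monday, so the first Friday is March 5 and the second is March 12.
1 November 2021 is a Monday, so the first Sunday is November 7.
At the standard offset (UTC−00:45), 04:29 UTC − 0h45m = 03:44 Fenan Coast standard time.
Daylight saving runs 12 March – 7 November; the standard-time date in Fenan Coast, 20 April 2021, is inside that window, so Fenan Coast is at UTC+00:15.
04:29 UTC + 0h15m = 04:44 Fenan Coast.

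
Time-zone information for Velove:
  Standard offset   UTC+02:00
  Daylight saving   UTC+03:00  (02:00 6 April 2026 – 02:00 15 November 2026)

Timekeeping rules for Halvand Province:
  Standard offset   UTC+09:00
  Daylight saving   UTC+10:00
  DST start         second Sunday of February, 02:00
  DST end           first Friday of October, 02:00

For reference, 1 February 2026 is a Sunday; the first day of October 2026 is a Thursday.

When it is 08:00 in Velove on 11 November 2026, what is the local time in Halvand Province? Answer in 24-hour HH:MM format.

14:00

11 November 2026 lies within the daylight-saving period (6 April – 15 November), so Velove is on daylight time, UTC+03:00.
08:00 Velove − 3h = 05:00 UTC.
1 February 2026 is a Sunday, so the first Sunday is February 1 and the second is February 8.
1 October 2026 is a Thursday, so the first Friday is October 2.
At the standard offset (UTC+09:00), 05:00 UTC + 9h = 14:00 Halvand Province standard time.
The standard-time date in Halvand Province, 11 November 2026, does not fall between 8 February and 2 October, so daylight saving is not in effect and Halvand Province is at UTC+09:00.
05:00 UTC + 9h = 14:00 Halvand Province.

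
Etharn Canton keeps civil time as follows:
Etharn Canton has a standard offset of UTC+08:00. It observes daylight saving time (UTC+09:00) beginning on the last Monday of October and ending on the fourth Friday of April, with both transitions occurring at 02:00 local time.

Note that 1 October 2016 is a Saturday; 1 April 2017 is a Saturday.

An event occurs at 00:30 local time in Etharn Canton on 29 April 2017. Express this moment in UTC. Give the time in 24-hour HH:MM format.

16:30

1 October 2016 is a Saturday, so Mondays fall on 3, 10, 17, 24, 31; the last is October 31.
1 April 2017 is a Saturday, so the first Friday is April 7 and the fourth is April 28.
Daylight saving runs 31 October 2016 – 28 April 2017; 29 April 2017 is outside that window, so Etharn Canton is on standard time at UTC+08:00.
00:30 local − 8h = 16:30 UTC (rolling into the previous day, 28 April 2017).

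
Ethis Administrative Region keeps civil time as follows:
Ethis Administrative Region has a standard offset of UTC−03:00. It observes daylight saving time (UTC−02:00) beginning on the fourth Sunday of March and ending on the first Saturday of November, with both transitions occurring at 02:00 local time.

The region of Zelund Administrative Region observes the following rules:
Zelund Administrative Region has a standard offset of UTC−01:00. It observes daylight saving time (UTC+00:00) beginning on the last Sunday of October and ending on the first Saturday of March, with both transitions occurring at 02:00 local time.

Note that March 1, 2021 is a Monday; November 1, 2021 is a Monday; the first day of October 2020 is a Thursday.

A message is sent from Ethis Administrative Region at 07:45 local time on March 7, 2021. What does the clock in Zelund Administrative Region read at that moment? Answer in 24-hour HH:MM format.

09:45

1 March 2021 is a Monday, so the first Sunday is March 7 and the fourth is March 28.
1 November 2021 is a Monday, so the first Saturday is November 6.
Daylight saving runs 28 March – 6 November; March 7, 2021 is outside that window, so Ethis Administrative Region is on standard time at UTC−03:00.
07:45 Ethis Administrative Region + 3h = 10:45 UTC.
1 October 2020 is a Thursday, so Sundays fall on 4, 11, 18, 25; the last is October 25.
1 March 2021 is a Monday, so the first Saturday is March 6.
At the standard offset (UTC−01:00), 10:45 UTC − 1h = 09:45 Zelund Administrative Region standard time.
The standard-time date in Zelund Administrative Region, March 7, 2021, is outside the daylight-saving period (25 October 2020 – 6 March 2021), so Zelund Administrative Region is on standard time, UTC−01:00.
10:45 UTC − 1h = 09:45 Zelund Administrative Region.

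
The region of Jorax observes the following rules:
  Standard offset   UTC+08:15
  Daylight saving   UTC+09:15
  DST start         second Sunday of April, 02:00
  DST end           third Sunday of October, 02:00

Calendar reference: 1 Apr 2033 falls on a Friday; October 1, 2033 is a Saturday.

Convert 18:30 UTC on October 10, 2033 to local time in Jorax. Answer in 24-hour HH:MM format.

03:45

1 April 2033 is a Friday, so the first Sunday is April 3 and the second is April 10.
1 October 2033 is a Saturday, so the first Sunday is October 2 and the third is October 16.
At the standard offset (UTC+08:15), 18:30 UTC + 8h15m = 02:45 Jorax standard time (rolling into the next day, 11 October 2033).
The standard-time date in Jorax, October 11, 2033, lies within the daylight-saving period (10 April – 16 October), so Jorax is on daylight time, UTC+09:15.
18:30 UTC + 9h15m = 03:45 local (rolling into the next day, 11 October 2033).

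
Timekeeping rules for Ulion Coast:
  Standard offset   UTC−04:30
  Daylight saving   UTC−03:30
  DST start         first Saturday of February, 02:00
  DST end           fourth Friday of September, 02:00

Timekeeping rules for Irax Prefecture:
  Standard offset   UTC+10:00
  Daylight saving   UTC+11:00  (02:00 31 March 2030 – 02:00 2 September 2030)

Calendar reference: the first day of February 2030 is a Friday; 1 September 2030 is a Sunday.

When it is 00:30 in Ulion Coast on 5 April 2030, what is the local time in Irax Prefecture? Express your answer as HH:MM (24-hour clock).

1 February 2030 is a Friday, so the first Saturday is February 2.
1 September 2030 is a Sunday, so the first Friday is September 6 and the fourth is September 27.
Daylight saving runs 2 February – 27 September; 5 April 2030 is inside that window, so Ulion Coast is at UTC−03:30.
00:30 Ulion Coast + 3h30m = 04:00 UTC.
At the standard offset (UTC+10:00), 04:00 UTC + 10h = 14:00 Irax Prefecture standard time.
Daylight saving runs 31 March – 2 September; the standard-time date in Irax Prefecture, 5 April 2030, is inside that window, so Irax Prefecture is at UTC+11:00.
04:00 UTC + 11h = 15:00 Irax Prefecture.

15:00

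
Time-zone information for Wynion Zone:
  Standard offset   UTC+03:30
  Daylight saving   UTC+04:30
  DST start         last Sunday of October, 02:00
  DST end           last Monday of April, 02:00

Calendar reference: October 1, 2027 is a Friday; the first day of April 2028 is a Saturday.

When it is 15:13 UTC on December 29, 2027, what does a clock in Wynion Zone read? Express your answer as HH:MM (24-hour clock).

19:43

1 October 2027 is a Friday, so Sundays fall on 3, 10, 17, 24, 31; the last is October 31.
1 April 2028 is a Saturday, so Mondays fall on 3, 10, 17, 24; the last is April 24.
At the standard offset (UTC+03:30), 15:13 UTC + 3h30m = 18:43 Wynion Zone standard time.
The standard-time date in Wynion Zone, December 29, 2027, falls between 31 October 2027 and 24 April 2028, so daylight saving is in effect and Wynion Zone is at UTC+04:30.
15:13 UTC + 4h30m = 19:43 local.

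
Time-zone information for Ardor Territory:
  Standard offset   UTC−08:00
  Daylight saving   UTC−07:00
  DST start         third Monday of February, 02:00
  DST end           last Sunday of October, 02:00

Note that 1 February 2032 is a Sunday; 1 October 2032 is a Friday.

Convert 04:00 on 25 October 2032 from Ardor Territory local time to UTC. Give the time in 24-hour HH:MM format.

11:00

1 February 2032 is a Sunday, so the first Monday is February 2 and the third is February 16.
1 October 2032 is a Friday, so Sundays fall on 3, 10, 17, 24, 31; the last is October 31.
25 October 2032 lies within the daylight-saving period (16 February – 31 October), so Ardor Territory is on daylight time, UTC−07:00.
04:00 local + 7h = 11:00 UTC.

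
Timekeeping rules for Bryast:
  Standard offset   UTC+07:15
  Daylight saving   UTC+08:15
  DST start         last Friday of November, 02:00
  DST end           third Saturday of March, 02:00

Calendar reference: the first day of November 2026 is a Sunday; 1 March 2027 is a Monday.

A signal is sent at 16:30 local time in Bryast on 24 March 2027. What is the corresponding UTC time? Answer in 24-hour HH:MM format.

1 November 2026 is a Sunday, so Fridays fall on 6, 13, 20, 27; the last is November 27.
1 March 2027 is a Monday, so the first Saturday is March 6 and the third is March 20.
24 March 2027 is outside the daylight-saving period (27 November 2026 – 20 March 2027), so Bryast is on standard time, UTC+07:15.
16:30 local − 7h15m = 09:15 UTC.

09:15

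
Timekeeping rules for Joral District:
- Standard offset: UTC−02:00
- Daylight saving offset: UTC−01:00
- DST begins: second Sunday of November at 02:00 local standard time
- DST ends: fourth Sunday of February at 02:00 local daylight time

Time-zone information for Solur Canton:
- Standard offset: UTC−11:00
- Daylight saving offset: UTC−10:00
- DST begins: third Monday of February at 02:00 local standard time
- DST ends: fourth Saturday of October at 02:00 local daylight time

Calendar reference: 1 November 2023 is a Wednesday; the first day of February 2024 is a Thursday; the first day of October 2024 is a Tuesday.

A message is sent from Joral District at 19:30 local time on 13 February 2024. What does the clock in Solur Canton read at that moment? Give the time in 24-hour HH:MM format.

09:30

1 November 2023 is a Wednesday, so the first Sunday is November 5 and the second is November 12.
1 February 2024 is a Thursday, so the first Sunday is February 4 and the fourth is February 25.
Daylight saving runs 12 November 2023 – 25 February 2024; 13 February 2024 is inside that window, so Joral District is at UTC−01:00.
19:30 Joral District + 1h = 20:30 UTC.
1 February 2024 is a Thursday, so the first Monday is February 5 and the third is February 19.
1 October 2024 is a Tuesday, so the first Saturday is October 5 and the fourth is October 26.
At the standard offset (UTC−11:00), 20:30 UTC − 11h = 09:30 Solur Canton standard time.
The standard-time date in Solur Canton, 13 February 2024, does not fall between 19 February and 26 October, so daylight saving is not in effect and Solur Canton is at UTC−11:00.
20:30 UTC − 11h = 09:30 Solur Canton.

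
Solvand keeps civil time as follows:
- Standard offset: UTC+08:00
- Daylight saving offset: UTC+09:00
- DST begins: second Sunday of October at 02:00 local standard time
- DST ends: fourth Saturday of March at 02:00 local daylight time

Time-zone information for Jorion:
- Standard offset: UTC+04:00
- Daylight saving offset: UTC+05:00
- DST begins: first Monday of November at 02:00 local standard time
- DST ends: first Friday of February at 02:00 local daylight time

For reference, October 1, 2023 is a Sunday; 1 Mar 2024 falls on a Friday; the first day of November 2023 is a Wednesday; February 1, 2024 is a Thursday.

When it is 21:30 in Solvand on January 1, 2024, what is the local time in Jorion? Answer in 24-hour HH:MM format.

1 October 2023 is a Sunday, so the first Sunday is October 1 and the second is October 8.
1 March 2024 is a Friday, so the first Saturday is March 2 and the fourth is March 23.
January 1, 2024 lies within the daylight-saving period (8 October 2023 – 23 March 2024), so Solvand is on daylight time, UTC+09:00.
21:30 Solvand − 9h = 12:30 UTC.
1 November 2023 is a Wednesday, so the first Monday is November 6.
1 February 2024 is a Thursday, so the first Friday is February 2.
At the standard offset (UTC+04:00), 12:30 UTC + 4h = 16:30 Jorion standard time.
The standard-time date in Jorion, January 1, 2024, lies within the daylight-saving period (6 November 2023 – 2 February 2024), so Jorion is on daylight time, UTC+05:00.
12:30 UTC + 5h = 17:30 Jorion.

17:30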